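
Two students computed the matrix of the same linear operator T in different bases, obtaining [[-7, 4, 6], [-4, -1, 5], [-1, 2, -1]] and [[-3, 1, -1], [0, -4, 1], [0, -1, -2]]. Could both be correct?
No.

Both have characteristic polynomial (x + 3)^3, but the minimal polynomial of A is (x + 3)^3 while the minimal polynomial of B is (x + 3)^2. The minimal polynomial is a similarity invariant, so A and B are not similar.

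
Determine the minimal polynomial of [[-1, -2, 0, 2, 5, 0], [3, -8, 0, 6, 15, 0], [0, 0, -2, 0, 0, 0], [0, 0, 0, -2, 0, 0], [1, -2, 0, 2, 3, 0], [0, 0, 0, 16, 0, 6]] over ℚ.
m_A(x) = (x - 6)(x + 2)^2

The characteristic polynomial factors as (x - 6)(x + 2)^5. The minimal polynomial is ∏(x - λ)^{k_λ} where k_λ is the size of the largest Jordan block at λ.

For λ = -2: rank(A + 2I) = 2, and the largest Jordan block has size 2 (the smallest k with rank((A + 2I)^k) = rank((A + 2I)^(k+1))).
For λ = 6: rank(A - 6I) = 5, and the largest Jordan block has size 1 (the smallest k with rank((A - 6I)^k) = rank((A - 6I)^(k+1))).

So m_A(x) = (x - 6)(x + 2)^2.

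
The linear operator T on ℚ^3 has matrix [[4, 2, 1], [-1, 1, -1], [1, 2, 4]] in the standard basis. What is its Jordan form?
J = [[3, 1, 0], [0, 3, 0], [0, 0, 3]]

The characteristic polynomial is det(xI - A) = (x - 3)^3, so the eigenvalues are 3 (algebraic multiplicity 3).

For λ = 3: rank(A - 3I) = 1, rank((A - 3I)^2) = 0. The eigenspace has dimension 3 - 1 = 2, so there are 2 Jordan blocks; the rank sequence gives block sizes [2, 1].

Assembling the blocks gives the Jordan form J above.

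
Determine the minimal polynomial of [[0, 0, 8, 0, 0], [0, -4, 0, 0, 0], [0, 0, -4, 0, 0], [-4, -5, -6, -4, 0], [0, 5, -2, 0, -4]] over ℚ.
The characteristic polynomial factors as x(x + 4)^4. The minimal polynomial is ∏(x - λ)^{k_λ} where k_λ is the size of the largest Jordan block at λ.

For λ = -4: rank(A + 4I) = 2, and the largest Jordan block has size 2 (the smallest k with rank((A + 4I)^k) = rank((A + 4I)^(k+1))).
For λ = 0: rank(A) = 4, and the largest Jordan block has size 1 (the smallest k with rank(A^k) = rank(A^(k+1))).

So m_A(x) = x(x + 4)^2.

m_A(x) = x(x + 4)^2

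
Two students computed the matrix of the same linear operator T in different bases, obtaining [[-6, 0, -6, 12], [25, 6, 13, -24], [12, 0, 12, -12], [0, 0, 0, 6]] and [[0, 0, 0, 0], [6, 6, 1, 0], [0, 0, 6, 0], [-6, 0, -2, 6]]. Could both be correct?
Yes.

Two matrices over a field are similar if and only if they have the same invariant factors.

Both A and B have characteristic polynomial x(x - 6)^3 and minimal polynomial x(x - 6)^2. Computing further, both have invariant factors x - 6, x(x - 6)^2. Hence A and B are similar.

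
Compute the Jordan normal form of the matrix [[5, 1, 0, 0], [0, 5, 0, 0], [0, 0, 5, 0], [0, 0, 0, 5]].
J = [[5, 1, 0, 0], [0, 5, 0, 0], [0, 0, 5, 0], [0, 0, 0, 5]]

The characteristic polynomial is det(xI - A) = (x - 5)^4, so the eigenvalues are 5 (algebraic multiplicity 4).

For λ = 5: rank(A - 5I) = 1, rank((A - 5I)^2) = 0. The eigenspace has dimension 4 - 1 = 3, so there are 3 Jordan blocks; the rank sequence gives block sizes [2, 1, 1].

Assembling the blocks gives the Jordan form J above.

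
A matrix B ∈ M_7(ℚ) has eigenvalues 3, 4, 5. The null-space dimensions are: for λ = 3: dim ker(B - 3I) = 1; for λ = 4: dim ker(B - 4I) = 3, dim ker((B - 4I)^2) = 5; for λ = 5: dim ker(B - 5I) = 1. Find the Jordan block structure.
λ = 3: successive nullity increments [1] count blocks of size ≥ k; block sizes are [1].
λ = 4: successive nullity increments [3, 2] count blocks of size ≥ k; block sizes are [2, 2, 1].
λ = 5: successive nullity increments [1] count blocks of size ≥ k; block sizes are [1].

Jordan blocks: (3, 1), (4, 2), (4, 2), (4, 1), (5, 1)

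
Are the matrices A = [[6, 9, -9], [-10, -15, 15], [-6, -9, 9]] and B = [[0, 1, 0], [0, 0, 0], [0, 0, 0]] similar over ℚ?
Two matrices over a field are similar if and only if they have the same invariant factors.

Both A and B have characteristic polynomial x^3 and minimal polynomial x^2. Computing further, both have invariant factors x, x^2. Hence A and B are similar.

Yes.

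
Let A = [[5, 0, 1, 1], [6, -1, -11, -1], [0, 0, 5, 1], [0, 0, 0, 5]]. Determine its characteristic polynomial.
xI - A = [[x - 5, 0, -1, -1], [-6, x + 1, 11, 1], [0, 0, x - 5, -1], [0, 0, 0, x - 5]].

Expanding det(xI - A) along the first row:
det(xI - A) = + (x - 5)·det([[x + 1, 11, 1], [0, x - 5, -1], [0, 0, x - 5]]) - (0)·det([[-6, 11, 1], [0, x - 5, -1], [0, 0, x - 5]]) + (-1)·det([[-6, x + 1, 1], [0, 0, -1], [0, 0, x - 5]]) - (-1)·det([[-6, x + 1, 11], [0, 0, x - 5], [0, 0, 0]]).

Evaluating gives χ_A(x) = x^4 - 14x^3 + 60x^2 - 50x - 125 = (x - 5)^3(x + 1).

χ_A(x) = (x - 5)^3(x + 1)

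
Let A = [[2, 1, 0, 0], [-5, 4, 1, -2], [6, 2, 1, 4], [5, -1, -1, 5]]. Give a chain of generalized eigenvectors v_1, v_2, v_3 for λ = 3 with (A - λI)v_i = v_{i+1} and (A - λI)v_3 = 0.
v_1 = [[-1, -1, 1, 2]]^T, v_2 = [[0, 1, -2, -1]]^T, v_3 = [[1, 1, 2, -1]]^T

We seek v_1 ∈ ker((A - 3I)^3) \ ker((A - 3I)^2), then set v_{i+1} = (A - 3I) v_i.

One such chain is v_1 = [[-1, -1, 1, 2]]^T, v_2 = [[0, 1, -2, -1]]^T, v_3 = [[1, 1, 2, -1]]^T. Check: (A - 3I) v_3 = [[0, 0, 0, 0]]^T = 0.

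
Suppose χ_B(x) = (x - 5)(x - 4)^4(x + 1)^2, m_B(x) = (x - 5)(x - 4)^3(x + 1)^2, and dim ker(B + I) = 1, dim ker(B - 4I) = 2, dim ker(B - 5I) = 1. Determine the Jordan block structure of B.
λ = -1: algebraic multiplicity 2 (exponent in χ_B), largest block size 2 (exponent in m_B), 1 block (geometric multiplicity). This forces block sizes [2].
λ = 4: algebraic multiplicity 4 (exponent in χ_B), largest block size 3 (exponent in m_B), 2 blocks (geometric multiplicity). These force block sizes [3, 1].
λ = 5: algebraic multiplicity 1 (exponent in χ_B), largest block size 1 (exponent in m_B), 1 block (geometric multiplicity). This forces block sizes [1].

Jordan blocks: (-1, 2), (4, 3), (4, 1), (5, 1)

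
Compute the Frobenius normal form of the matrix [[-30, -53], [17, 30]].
R = [[0, -1], [1, 0]]

The invariant factors of A (the non-unit diagonal entries of the Smith normal form of xI - A over ℚ[x]) are x^2 + 1, each dividing the next. The characteristic polynomial is their product, x^2 + 1.

The rational canonical form is the block-diagonal matrix of companion matrices C(f_i):
R = [[0, -1], [1, 0]].

Note the characteristic polynomial does not split into linear factors over ℚ, so A has no Jordan form over ℚ; the rational canonical form exists over any field.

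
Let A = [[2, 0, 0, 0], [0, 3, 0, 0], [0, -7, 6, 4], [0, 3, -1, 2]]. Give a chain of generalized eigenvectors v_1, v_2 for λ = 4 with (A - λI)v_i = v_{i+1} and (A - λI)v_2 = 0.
We seek v_1 ∈ ker((A - 4I)^2) \ ker(A - 4I), then set v_{i+1} = (A - 4I) v_i.

One such chain is v_1 = [[0, 0, -1, 1]]^T, v_2 = [[0, 0, 2, -1]]^T. Check: (A - 4I) v_2 = [[0, 0, 0, 0]]^T = 0.

v_1 = [[0, 0, -1, 1]]^T, v_2 = [[0, 0, 2, -1]]^T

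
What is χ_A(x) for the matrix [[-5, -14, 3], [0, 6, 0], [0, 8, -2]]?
xI - A = [[x + 5, 14, -3], [0, x - 6, 0], [0, -8, x + 2]].

Expanding det(xI - A) along the first row:
det(xI - A) = + (x + 5)·det([[x - 6, 0], [-8, x + 2]]) - (14)·det([[0, 0], [0, x + 2]]) + (-3)·det([[0, x - 6], [0, -8]]).

Evaluating gives χ_A(x) = x^3 + x^2 - 32x - 60 = (x - 6)(x + 2)(x + 5).

χ_A(x) = (x - 6)(x + 2)(x + 5)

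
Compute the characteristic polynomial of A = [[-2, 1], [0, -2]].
xI - A = [[x + 2, -1], [0, x + 2]].

Expanding det(xI - A) along the first row:
det(xI - A) = + (x + 2)·det([[x + 2]]) - (-1)·det([[0]]).

Evaluating gives χ_A(x) = x^2 + 4x + 4 = (x + 2)^2.

χ_A(x) = (x + 2)^2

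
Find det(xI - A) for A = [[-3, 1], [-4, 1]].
χ_A(x) = (x + 1)^2

xI - A = [[x + 3, -1], [4, x - 1]].

Expanding det(xI - A) along the first row:
det(xI - A) = + (x + 3)·det([[x - 1]]) - (-1)·det([[4]]).

Evaluating gives χ_A(x) = x^2 + 2x + 1 = (x + 1)^2.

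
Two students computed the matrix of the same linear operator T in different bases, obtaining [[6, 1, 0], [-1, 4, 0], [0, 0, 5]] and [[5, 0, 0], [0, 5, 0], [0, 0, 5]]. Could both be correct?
Both have characteristic polynomial (x - 5)^3, but the minimal polynomial of A is (x - 5)^2 while the minimal polynomial of B is x - 5. The minimal polynomial is a similarity invariant, so A and B are not similar.

No.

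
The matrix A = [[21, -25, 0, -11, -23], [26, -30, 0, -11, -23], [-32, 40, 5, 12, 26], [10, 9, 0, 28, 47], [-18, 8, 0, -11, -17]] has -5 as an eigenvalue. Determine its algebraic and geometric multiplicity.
algebraic multiplicity 2, geometric multiplicity 2

The characteristic polynomial is (x - 6)^2(x - 5)(x + 5)^2, so the factor x + 5 appears with exponent 2: the algebraic multiplicity is 2.

rank(A + 5I) = 3, so the eigenspace has dimension 5 - 3 = 2: the geometric multiplicity is 2.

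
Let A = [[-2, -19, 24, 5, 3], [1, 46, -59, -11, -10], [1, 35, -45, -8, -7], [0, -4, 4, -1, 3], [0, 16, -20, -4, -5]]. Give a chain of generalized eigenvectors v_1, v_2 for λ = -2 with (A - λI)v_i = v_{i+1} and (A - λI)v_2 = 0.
We seek v_1 ∈ ker((A + 2I)^2) \ ker(A + 2I), then set v_{i+1} = (A + 2I) v_i.

One such chain is v_1 = [[-4, 11, 8, 0, 4]]^T, v_2 = [[-5, 12, 9, 0, 4]]^T. Check: (A + 2I) v_2 = [[0, 0, 0, 0, 0]]^T = 0.

v_1 = [[-4, 11, 8, 0, 4]]^T, v_2 = [[-5, 12, 9, 0, 4]]^T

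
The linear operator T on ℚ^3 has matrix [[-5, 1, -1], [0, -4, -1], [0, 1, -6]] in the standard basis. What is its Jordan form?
The characteristic polynomial is det(xI - A) = (x + 5)^3, so the eigenvalues are -5 (algebraic multiplicity 3).

For λ = -5: rank(A + 5I) = 1, rank((A + 5I)^2) = 0. The eigenspace has dimension 3 - 1 = 2, so there are 2 Jordan blocks; the rank sequence gives block sizes [2, 1].

Assembling the blocks gives the Jordan form J above.

J = [[-5, 1, 0], [0, -5, 0], [0, 0, -5]]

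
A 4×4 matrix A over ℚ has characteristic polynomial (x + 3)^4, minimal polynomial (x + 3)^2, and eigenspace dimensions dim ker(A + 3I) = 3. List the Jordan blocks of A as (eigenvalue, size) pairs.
Jordan blocks: (-3, 2), (-3, 1), (-3, 1)

λ = -3: algebraic multiplicity 4 (exponent in χ_A), largest block size 2 (exponent in m_A), 3 blocks (geometric multiplicity). These force block sizes [2, 1, 1].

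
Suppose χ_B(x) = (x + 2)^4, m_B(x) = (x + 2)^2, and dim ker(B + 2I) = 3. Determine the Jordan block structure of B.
Jordan blocks: (-2, 2), (-2, 1), (-2, 1)

λ = -2: algebraic multiplicity 4 (exponent in χ_B), largest block size 2 (exponent in m_B), 3 blocks (geometric multiplicity). These force block sizes [2, 1, 1].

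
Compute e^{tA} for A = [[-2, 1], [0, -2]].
e^{tA} = [[e^{-2*t}, t*e^{-2*t}], [0, e^{-2*t}]]

A has Jordan form J = [[-2, 1], [0, -2]] with A = PJP^{-1}, so e^{tA} = P e^{tJ} P^{-1}.

For a Jordan block J_k(λ), e^{tJ_k(λ)} = e^{λt} · (I + tN + t^2 N^2/2! + ... + t^{k-1} N^{k-1}/(k-1)!) where N is the nilpotent superdiagonal part.

Assembling the blocks and conjugating back gives the entries of e^{tA} as shown above.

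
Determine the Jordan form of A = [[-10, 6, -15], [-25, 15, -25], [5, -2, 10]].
The characteristic polynomial is det(xI - A) = (x - 5)^3, so the eigenvalues are 5 (algebraic multiplicity 3).

For λ = 5: rank(A - 5I) = 1, rank((A - 5I)^2) = 0. The eigenspace has dimension 3 - 1 = 2, so there are 2 Jordan blocks; the rank sequence gives block sizes [2, 1].

Assembling the blocks gives the Jordan form J above.

J = [[5, 1, 0], [0, 5, 0], [0, 0, 5]]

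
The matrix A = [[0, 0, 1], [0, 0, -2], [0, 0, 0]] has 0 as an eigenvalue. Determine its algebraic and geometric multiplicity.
The characteristic polynomial is x^3, so the factor x appears with exponent 3: the algebraic multiplicity is 3.

rank(A) = 1, so the eigenspace has dimension 3 - 1 = 2: the geometric multiplicity is 2.

Since 2 < 3, A is not diagonalizable.

algebraic multiplicity 3, geometric multiplicity 2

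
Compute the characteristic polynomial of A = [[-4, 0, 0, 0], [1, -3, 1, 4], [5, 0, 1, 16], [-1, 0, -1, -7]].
χ_A(x) = (x + 3)^3(x + 4)

xI - A = [[x + 4, 0, 0, 0], [-1, x + 3, -1, -4], [-5, 0, x - 1, -16], [1, 0, 1, x + 7]].

Expanding det(xI - A) along the first row:
det(xI - A) = + (x + 4)·det([[x + 3, -1, -4], [0, x - 1, -16], [0, 1, x + 7]]) - (0)·det([[-1, -1, -4], [-5, x - 1, -16], [1, 1, x + 7]]) + (0)·det([[-1, x + 3, -4], [-5, 0, -16], [1, 0, x + 7]]) - (0)·det([[-1, x + 3, -1], [-5, 0, x - 1], [1, 0, 1]]).

Evaluating gives χ_A(x) = x^4 + 13x^3 + 63x^2 + 135x + 108 = (x + 3)^3(x + 4).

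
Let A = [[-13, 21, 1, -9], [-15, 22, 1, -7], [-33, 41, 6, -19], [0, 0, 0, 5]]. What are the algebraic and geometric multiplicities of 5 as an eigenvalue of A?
algebraic multiplicity 4, geometric multiplicity 2

The characteristic polynomial is (x - 5)^4, so the factor x - 5 appears with exponent 4: the algebraic multiplicity is 4.

rank(A - 5I) = 2, so the eigenspace has dimension 4 - 2 = 2: the geometric multiplicity is 2.

Since 2 < 4, A is not diagonalizable.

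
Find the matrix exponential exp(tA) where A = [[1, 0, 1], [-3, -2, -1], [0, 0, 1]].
A has Jordan form J = [[-2, 0, 0], [0, 1, 1], [0, 0, 1]] with A = PJP^{-1}, so e^{tA} = P e^{tJ} P^{-1}.

For a Jordan block J_k(λ), e^{tJ_k(λ)} = e^{λt} · (I + tN + t^2 N^2/2! + ... + t^{k-1} N^{k-1}/(k-1)!) where N is the nilpotent superdiagonal part.

Assembling the blocks and conjugating back gives the entries of e^{tA} as shown above.

e^{tA} = [[e^{t}, 0, t*e^{t}], [-e^{t} + e^{-2*t}, e^{-2*t}, -t*e^{t}], [0, 0, e^{t}]]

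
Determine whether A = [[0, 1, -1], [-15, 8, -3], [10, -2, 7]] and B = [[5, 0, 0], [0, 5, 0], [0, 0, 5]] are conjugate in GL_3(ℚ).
Both have characteristic polynomial (x - 5)^3, but the minimal polynomial of A is (x - 5)^2 while the minimal polynomial of B is x - 5. The minimal polynomial is a similarity invariant, so A and B are not similar.

No.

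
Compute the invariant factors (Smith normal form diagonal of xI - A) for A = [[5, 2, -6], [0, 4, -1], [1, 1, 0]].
(x - 3)^3

The Jordan structure of A has elementary divisors (x - 3)^3. Arranging the block sizes at each eigenvalue in decreasing order and taking row products gives the invariant factors.

Invariant factors (smallest first, each dividing the next): (x - 3)^3.

Check: the last factor (x - 3)^3 is the minimal polynomial, and the product (x - 3)^3 is the characteristic polynomial.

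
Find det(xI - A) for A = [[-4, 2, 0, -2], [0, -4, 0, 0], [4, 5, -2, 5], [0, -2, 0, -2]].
xI - A = [[x + 4, -2, 0, 2], [0, x + 4, 0, 0], [-4, -5, x + 2, -5], [0, 2, 0, x + 2]].

Expanding det(xI - A) along the first row:
det(xI - A) = + (x + 4)·det([[x + 4, 0, 0], [-5, x + 2, -5], [2, 0, x + 2]]) - (-2)·det([[0, 0, 0], [-4, x + 2, -5], [0, 0, x + 2]]) + (0)·det([[0, x + 4, 0], [-4, -5, -5], [0, 2, x + 2]]) - (2)·det([[0, x + 4, 0], [-4, -5, x + 2], [0, 2, 0]]).

Evaluating gives χ_A(x) = x^4 + 12x^3 + 52x^2 + 96x + 64 = (x + 2)^2(x + 4)^2.

χ_A(x) = (x + 2)^2(x + 4)^2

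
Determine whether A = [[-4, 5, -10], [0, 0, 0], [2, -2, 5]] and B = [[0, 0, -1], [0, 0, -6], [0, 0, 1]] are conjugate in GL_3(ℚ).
Both have characteristic polynomial x^2(x - 1), but the minimal polynomial of A is x^2(x - 1) while the minimal polynomial of B is x(x - 1). The minimal polynomial is a similarity invariant, so A and B are not similar.

No.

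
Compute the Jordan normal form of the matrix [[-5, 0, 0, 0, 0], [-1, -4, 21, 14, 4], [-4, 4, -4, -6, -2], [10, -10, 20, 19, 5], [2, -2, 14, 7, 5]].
The characteristic polynomial is det(xI - A) = (x - 4)^4(x + 5), so the eigenvalues are -5 (algebraic multiplicity 1), 4 (algebraic multiplicity 4).

For λ = -5: algebraic multiplicity 1 gives one 1×1 block.

For λ = 4: rank(A - 4I) = 3, rank((A - 4I)^2) = 1. The eigenspace has dimension 5 - 3 = 2, so there are 2 Jordan blocks; the rank sequence gives block sizes [2, 2].

Assembling the blocks gives the Jordan form J above.

J = [[-5, 0, 0, 0, 0], [0, 4, 1, 0, 0], [0, 0, 4, 0, 0], [0, 0, 0, 4, 1], [0, 0, 0, 0, 4]]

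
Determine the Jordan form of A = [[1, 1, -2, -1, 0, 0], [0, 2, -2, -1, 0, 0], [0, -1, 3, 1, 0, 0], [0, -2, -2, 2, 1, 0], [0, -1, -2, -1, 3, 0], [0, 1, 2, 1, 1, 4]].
J = [[1, 0, 0, 0, 0, 0], [0, 1, 0, 0, 0, 0], [0, 0, 3, 1, 0, 0], [0, 0, 0, 3, 1, 0], [0, 0, 0, 0, 3, 0], [0, 0, 0, 0, 0, 4]]

The characteristic polynomial is det(xI - A) = (x - 4)(x - 3)^3(x - 1)^2, so the eigenvalues are 1 (algebraic multiplicity 2), 3 (algebraic multiplicity 3), 4 (algebraic multiplicity 1).

For λ = 1: rank(A - I) = 4. The eigenspace has dimension 6 - 4 = 2, so there are 2 Jordan blocks; the rank sequence gives block sizes [1, 1].

For λ = 3: rank(A - 3I) = 5, rank((A - 3I)^2) = 4, rank((A - 3I)^3) = 3. The eigenspace has dimension 6 - 5 = 1, so there is 1 Jordan block; the rank sequence gives block sizes [3].

For λ = 4: algebraic multiplicity 1 gives one 1×1 block.

Assembling the blocks gives the Jordan form J above.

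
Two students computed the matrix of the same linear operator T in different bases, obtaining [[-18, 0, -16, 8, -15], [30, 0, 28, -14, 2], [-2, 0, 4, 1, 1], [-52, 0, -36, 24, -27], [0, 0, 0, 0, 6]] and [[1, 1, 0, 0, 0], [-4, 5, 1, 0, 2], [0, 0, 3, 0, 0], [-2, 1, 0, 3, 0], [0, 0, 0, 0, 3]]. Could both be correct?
trace(A) = 16 but trace(B) = 15. The trace is a similarity invariant, so A and B are not similar.

No.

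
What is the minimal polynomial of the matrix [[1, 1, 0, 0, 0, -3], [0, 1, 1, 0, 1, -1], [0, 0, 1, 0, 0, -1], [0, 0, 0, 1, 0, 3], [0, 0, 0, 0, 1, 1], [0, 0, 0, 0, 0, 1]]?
m_A(x) = (x - 1)^3

The characteristic polynomial factors as (x - 1)^6. The minimal polynomial is ∏(x - λ)^{k_λ} where k_λ is the size of the largest Jordan block at λ.

For λ = 1: rank(A - I) = 3, and the largest Jordan block has size 3 (the smallest k with rank((A - I)^k) = rank((A - I)^(k+1))).

So m_A(x) = (x - 1)^3.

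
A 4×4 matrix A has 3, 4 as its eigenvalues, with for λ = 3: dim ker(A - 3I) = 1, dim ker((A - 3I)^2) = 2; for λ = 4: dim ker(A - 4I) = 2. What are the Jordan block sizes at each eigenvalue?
Jordan blocks: (3, 2), (4, 1), (4, 1)

λ = 3: successive nullity increments [1, 1] count blocks of size ≥ k; block sizes are [2].
λ = 4: successive nullity increments [2] count blocks of size ≥ k; block sizes are [1, 1].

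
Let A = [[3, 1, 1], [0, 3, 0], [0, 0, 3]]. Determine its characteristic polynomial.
χ_A(x) = (x - 3)^3

xI - A = [[x - 3, -1, -1], [0, x - 3, 0], [0, 0, x - 3]].

Expanding det(xI - A) along the first row:
det(xI - A) = + (x - 3)·det([[x - 3, 0], [0, x - 3]]) - (-1)·det([[0, 0], [0, x - 3]]) + (-1)·det([[0, x - 3], [0, 0]]).

Evaluating gives χ_A(x) = x^3 - 9x^2 + 27x - 27 = (x - 3)^3.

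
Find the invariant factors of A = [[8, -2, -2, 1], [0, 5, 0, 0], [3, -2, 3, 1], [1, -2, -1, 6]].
x - 5, (x - 6)^2(x - 5)

The Jordan structure of A has elementary divisors (x - 5), (x - 5), (x - 6)^2. Arranging the block sizes at each eigenvalue in decreasing order and taking row products gives the invariant factors.

Invariant factors (smallest first, each dividing the next): x - 5, (x - 6)^2(x - 5).

Check: the last factor (x - 6)^2(x - 5) is the minimal polynomial, and the product (x - 6)^2(x - 5)^2 is the characteristic polynomial.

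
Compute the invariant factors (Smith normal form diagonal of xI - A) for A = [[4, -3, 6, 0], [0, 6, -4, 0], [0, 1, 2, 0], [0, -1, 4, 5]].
x - 4, (x - 5)(x - 4)^2

The Jordan structure of A has elementary divisors (x - 4)^2, (x - 4), (x - 5). Arranging the block sizes at each eigenvalue in decreasing order and taking row products gives the invariant factors.

Invariant factors (smallest first, each dividing the next): x - 4, (x - 5)(x - 4)^2.

Check: the last factor (x - 5)(x - 4)^2 is the minimal polynomial, and the product (x - 5)(x - 4)^3 is the characteristic polynomial.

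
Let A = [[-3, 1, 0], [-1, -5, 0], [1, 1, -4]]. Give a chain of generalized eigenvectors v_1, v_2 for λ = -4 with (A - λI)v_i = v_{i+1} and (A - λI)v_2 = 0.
v_1 = [[3, -2, 2]]^T, v_2 = [[1, -1, 1]]^T

We seek v_1 ∈ ker((A + 4I)^2) \ ker(A + 4I), then set v_{i+1} = (A + 4I) v_i.

One such chain is v_1 = [[3, -2, 2]]^T, v_2 = [[1, -1, 1]]^T. Check: (A + 4I) v_2 = [[0, 0, 0]]^T = 0.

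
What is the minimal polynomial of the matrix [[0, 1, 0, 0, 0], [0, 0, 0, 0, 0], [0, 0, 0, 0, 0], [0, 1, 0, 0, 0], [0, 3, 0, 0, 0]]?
m_A(x) = x^2

The characteristic polynomial factors as x^5. The minimal polynomial is ∏(x - λ)^{k_λ} where k_λ is the size of the largest Jordan block at λ.

For λ = 0: rank(A) = 1, and the largest Jordan block has size 2 (the smallest k with rank(A^k) = rank(A^(k+1))).

So m_A(x) = x^2.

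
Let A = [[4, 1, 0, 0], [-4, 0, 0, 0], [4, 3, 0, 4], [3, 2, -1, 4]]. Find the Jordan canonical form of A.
J = [[2, 1, 0, 0], [0, 2, 0, 0], [0, 0, 2, 1], [0, 0, 0, 2]]

The characteristic polynomial is det(xI - A) = (x - 2)^4, so the eigenvalues are 2 (algebraic multiplicity 4).

For λ = 2: rank(A - 2I) = 2, rank((A - 2I)^2) = 0. The eigenspace has dimension 4 - 2 = 2, so there are 2 Jordan blocks; the rank sequence gives block sizes [2, 2].

Assembling the blocks gives the Jordan form J above.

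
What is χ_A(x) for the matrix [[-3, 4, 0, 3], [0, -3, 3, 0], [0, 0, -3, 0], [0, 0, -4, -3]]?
xI - A = [[x + 3, -4, 0, -3], [0, x + 3, -3, 0], [0, 0, x + 3, 0], [0, 0, 4, x + 3]].

Expanding det(xI - A) along the first row:
det(xI - A) = + (x + 3)·det([[x + 3, -3, 0], [0, x + 3, 0], [0, 4, x + 3]]) - (-4)·det([[0, -3, 0], [0, x + 3, 0], [0, 4, x + 3]]) + (0)·det([[0, x + 3, 0], [0, 0, 0], [0, 0, x + 3]]) - (-3)·det([[0, x + 3, -3], [0, 0, x + 3], [0, 0, 4]]).

Evaluating gives χ_A(x) = x^4 + 12x^3 + 54x^2 + 108x + 81 = (x + 3)^4.

χ_A(x) = (x + 3)^4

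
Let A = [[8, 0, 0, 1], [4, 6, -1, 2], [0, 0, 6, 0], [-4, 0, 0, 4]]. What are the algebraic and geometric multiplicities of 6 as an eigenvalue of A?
algebraic multiplicity 4, geometric multiplicity 2

The characteristic polynomial is (x - 6)^4, so the factor x - 6 appears with exponent 4: the algebraic multiplicity is 4.

rank(A - 6I) = 2, so the eigenspace has dimension 4 - 2 = 2: the geometric multiplicity is 2.

Since 2 < 4, A is not diagonalizable.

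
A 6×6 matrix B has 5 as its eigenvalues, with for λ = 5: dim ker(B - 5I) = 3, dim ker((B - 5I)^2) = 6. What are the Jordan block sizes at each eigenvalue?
λ = 5: successive nullity increments [3, 3] count blocks of size ≥ k; block sizes are [2, 2, 2].

Jordan blocks: (5, 2), (5, 2), (5, 2)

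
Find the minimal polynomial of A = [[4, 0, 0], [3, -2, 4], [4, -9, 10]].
m_A(x) = (x - 4)^3

The characteristic polynomial factors as (x - 4)^3. The minimal polynomial is ∏(x - λ)^{k_λ} where k_λ is the size of the largest Jordan block at λ.

For λ = 4: rank(A - 4I) = 2, and the largest Jordan block has size 3 (the smallest k with rank((A - 4I)^k) = rank((A - 4I)^(k+1))).

So m_A(x) = (x - 4)^3.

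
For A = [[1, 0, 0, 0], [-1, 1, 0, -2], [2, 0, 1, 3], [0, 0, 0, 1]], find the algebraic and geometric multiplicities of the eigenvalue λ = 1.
algebraic multiplicity 4, geometric multiplicity 2

The characteristic polynomial is (x - 1)^4, so the factor x - 1 appears with exponent 4: the algebraic multiplicity is 4.

rank(A - I) = 2, so the eigenspace has dimension 4 - 2 = 2: the geometric multiplicity is 2.

Since 2 < 4, A is not diagonalizable.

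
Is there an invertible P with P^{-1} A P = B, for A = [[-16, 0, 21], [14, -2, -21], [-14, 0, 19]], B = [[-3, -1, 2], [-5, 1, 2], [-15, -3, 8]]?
trace(A) = 1 but trace(B) = 6. The trace is a similarity invariant, so A and B are not similar.

No.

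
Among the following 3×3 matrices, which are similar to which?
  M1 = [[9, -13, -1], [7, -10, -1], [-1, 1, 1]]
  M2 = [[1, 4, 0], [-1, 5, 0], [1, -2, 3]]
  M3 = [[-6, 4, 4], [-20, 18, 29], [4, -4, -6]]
3 classes: {M1}, {M2}, {M3}

Characteristic polynomials: χ_{M1} = x^3, χ_{M2} = (x - 3)^3, χ_{M3} = (x - 4)^2(x + 2).

{M1}: invariant factors x^3.

{M2}: invariant factors x - 3, (x - 3)^2.

{M3}: invariant factors (x - 4)^2(x + 2).

Matrices are similar if and only if their invariant-factor lists agree; the partition into similarity classes is {M1}, {M2}, {M3}.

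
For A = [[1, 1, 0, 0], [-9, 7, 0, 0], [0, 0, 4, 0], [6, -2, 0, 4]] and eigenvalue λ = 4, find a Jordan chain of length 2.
v_1 = [[0, 1, 0, 0]]^T, v_2 = [[1, 3, 0, -2]]^T

We seek v_1 ∈ ker((A - 4I)^2) \ ker(A - 4I), then set v_{i+1} = (A - 4I) v_i.

One such chain is v_1 = [[0, 1, 0, 0]]^T, v_2 = [[1, 3, 0, -2]]^T. Check: (A - 4I) v_2 = [[0, 0, 0, 0]]^T = 0.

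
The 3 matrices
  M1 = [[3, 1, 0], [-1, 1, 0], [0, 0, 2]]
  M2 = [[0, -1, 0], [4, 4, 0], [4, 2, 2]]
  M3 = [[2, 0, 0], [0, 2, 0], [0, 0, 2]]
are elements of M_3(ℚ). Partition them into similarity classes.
Characteristic polynomials: χ_{M1} = (x - 2)^3, χ_{M2} = (x - 2)^3, χ_{M3} = (x - 2)^3.

{M1, M2}: invariant factors x - 2, (x - 2)^2.

{M3}: invariant factors x - 2, x - 2, x - 2.

Matrices are similar if and only if their invariant-factor lists agree; the partition into similarity classes is {M1, M2}, {M3}.

2 classes: {M1, M2}, {M3}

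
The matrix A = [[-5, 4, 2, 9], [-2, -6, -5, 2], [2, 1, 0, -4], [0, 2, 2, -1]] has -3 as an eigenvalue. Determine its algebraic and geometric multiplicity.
algebraic multiplicity 4, geometric multiplicity 2

The characteristic polynomial is (x + 3)^4, so the factor x + 3 appears with exponent 4: the algebraic multiplicity is 4.

rank(A + 3I) = 2, so the eigenspace has dimension 4 - 2 = 2: the geometric multiplicity is 2.

Since 2 < 4, A is not diagonalizable.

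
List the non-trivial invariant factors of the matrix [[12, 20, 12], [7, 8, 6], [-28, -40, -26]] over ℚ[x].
x + 2, (x + 2)^2

The Jordan structure of A has elementary divisors (x + 2)^2, (x + 2). Arranging the block sizes at each eigenvalue in decreasing order and taking row products gives the invariant factors.

Invariant factors (smallest first, each dividing the next): x + 2, (x + 2)^2.

Check: the last factor (x + 2)^2 is the minimal polynomial, and the product (x + 2)^3 is the characteristic polynomial.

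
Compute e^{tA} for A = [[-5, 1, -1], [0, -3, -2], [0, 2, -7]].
A has Jordan form J = [[-5, 1, 0], [0, -5, 0], [0, 0, -5]] with A = PJP^{-1}, so e^{tA} = P e^{tJ} P^{-1}.

For a Jordan block J_k(λ), e^{tJ_k(λ)} = e^{λt} · (I + tN + t^2 N^2/2! + ... + t^{k-1} N^{k-1}/(k-1)!) where N is the nilpotent superdiagonal part.

Assembling the blocks and conjugating back gives the entries of e^{tA} as shown above.

e^{tA} = [[e^{-5*t}, t*e^{-5*t}, -t*e^{-5*t}], [0, (2*t + 1)*e^{-5*t}, -2*t*e^{-5*t}], [0, 2*t*e^{-5*t}, (1 - 2*t)*e^{-5*t}]]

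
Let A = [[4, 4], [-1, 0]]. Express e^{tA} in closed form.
e^{tA} = [[(2*t + 1)*e^{2*t}, 4*t*e^{2*t}], [-t*e^{2*t}, (1 - 2*t)*e^{2*t}]]

A has Jordan form J = [[2, 1], [0, 2]] with A = PJP^{-1}, so e^{tA} = P e^{tJ} P^{-1}.

For a Jordan block J_k(λ), e^{tJ_k(λ)} = e^{λt} · (I + tN + t^2 N^2/2! + ... + t^{k-1} N^{k-1}/(k-1)!) where N is the nilpotent superdiagonal part.

Assembling the blocks and conjugating back gives the entries of e^{tA} as shown above.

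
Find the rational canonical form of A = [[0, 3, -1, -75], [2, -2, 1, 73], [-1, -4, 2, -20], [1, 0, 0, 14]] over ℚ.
R = [[0, 0, 0, -96], [1, 0, 0, 136], [0, 1, 0, -68], [0, 0, 1, 14]]

The invariant factors of A (the non-unit diagonal entries of the Smith normal form of xI - A over ℚ[x]) are (x - 6)(x - 4)(x - 2)^2, each dividing the next. The characteristic polynomial is their product, (x - 6)(x - 4)(x - 2)^2.

The rational canonical form is the block-diagonal matrix of companion matrices C(f_i):
R = [[0, 0, 0, -96], [1, 0, 0, 136], [0, 1, 0, -68], [0, 0, 1, 14]].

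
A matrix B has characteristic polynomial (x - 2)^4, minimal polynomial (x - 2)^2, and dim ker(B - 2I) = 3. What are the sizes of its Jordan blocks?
λ = 2: algebraic multiplicity 4 (exponent in χ_B), largest block size 2 (exponent in m_B), 3 blocks (geometric multiplicity). These force block sizes [2, 1, 1].

Jordan blocks: (2, 2), (2, 1), (2, 1)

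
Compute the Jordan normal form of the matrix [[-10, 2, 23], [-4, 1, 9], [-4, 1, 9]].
The characteristic polynomial is det(xI - A) = x^3, so the eigenvalues are 0 (algebraic multiplicity 3).

For λ = 0: rank(A) = 2, rank(A^2) = 1, rank(A^3) = 0. The eigenspace has dimension 3 - 2 = 1, so there is 1 Jordan block; the rank sequence gives block sizes [3].

Assembling the blocks gives the Jordan form J above.

J = [[0, 1, 0], [0, 0, 1], [0, 0, 0]]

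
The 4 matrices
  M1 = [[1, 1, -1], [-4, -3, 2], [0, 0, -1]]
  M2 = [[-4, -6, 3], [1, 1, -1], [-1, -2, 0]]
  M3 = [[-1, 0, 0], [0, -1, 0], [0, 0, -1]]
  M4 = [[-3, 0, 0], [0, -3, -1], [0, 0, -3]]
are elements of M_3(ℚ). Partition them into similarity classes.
Characteristic polynomials: χ_{M1} = (x + 1)^3, χ_{M2} = (x + 1)^3, χ_{M3} = (x + 1)^3, χ_{M4} = (x + 3)^3.

{M1, M2}: invariant factors x + 1, (x + 1)^2.

{M3}: invariant factors x + 1, x + 1, x + 1.

{M4}: invariant factors x + 3, (x + 3)^2.

Matrices are similar if and only if their invariant-factor lists agree; the partition into similarity classes is {M1, M2}, {M3}, {M4}.

3 classes: {M1, M2}, {M3}, {M4}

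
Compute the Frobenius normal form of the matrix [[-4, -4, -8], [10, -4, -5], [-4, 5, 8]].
The invariant factors of A (the non-unit diagonal entries of the Smith normal form of xI - A over ℚ[x]) are (x + 4)(x^2 - 4x + 1), each dividing the next. The characteristic polynomial is their product, (x + 4)(x^2 - 4x + 1).

The rational canonical form is the block-diagonal matrix of companion matrices C(f_i):
R = [[0, 0, -4], [1, 0, 15], [0, 1, 0]].

Note the characteristic polynomial does not split into linear factors over ℚ, so A has no Jordan form over ℚ; the rational canonical form exists over any field.

R = [[0, 0, -4], [1, 0, 15], [0, 1, 0]]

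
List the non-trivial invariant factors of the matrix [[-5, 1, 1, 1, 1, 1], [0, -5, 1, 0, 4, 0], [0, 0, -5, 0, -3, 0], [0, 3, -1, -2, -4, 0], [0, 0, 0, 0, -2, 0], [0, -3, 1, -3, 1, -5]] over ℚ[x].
The Jordan structure of A has elementary divisors (x + 5)^3, (x + 5), (x + 2), (x + 2). Arranging the block sizes at each eigenvalue in decreasing order and taking row products gives the invariant factors.

Invariant factors (smallest first, each dividing the next): (x + 2)(x + 5), (x + 2)(x + 5)^3.

Check: the last factor (x + 2)(x + 5)^3 is the minimal polynomial, and the product (x + 2)^2(x + 5)^4 is the characteristic polynomial.

(x + 2)(x + 5), (x + 2)(x + 5)^3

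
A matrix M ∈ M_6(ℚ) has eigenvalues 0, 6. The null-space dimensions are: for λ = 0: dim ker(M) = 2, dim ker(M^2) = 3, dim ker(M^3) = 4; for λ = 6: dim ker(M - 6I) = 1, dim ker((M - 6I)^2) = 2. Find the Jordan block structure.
Jordan blocks: (0, 3), (0, 1), (6, 2)

λ = 0: successive nullity increments [2, 1, 1] count blocks of size ≥ k; block sizes are [3, 1].
λ = 6: successive nullity increments [1, 1] count blocks of size ≥ k; block sizes are [2].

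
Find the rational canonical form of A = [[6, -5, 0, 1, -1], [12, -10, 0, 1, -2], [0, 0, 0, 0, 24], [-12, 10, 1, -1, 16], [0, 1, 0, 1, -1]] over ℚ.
R = [[0, -6, 0, 0, 0], [1, -5, 0, 0, 0], [0, 0, 0, 0, 24], [0, 0, 1, 0, 14], [0, 0, 0, 1, -1]]

The invariant factors of A (the non-unit diagonal entries of the Smith normal form of xI - A over ℚ[x]) are (x + 2)(x + 3), (x - 4)(x + 2)(x + 3), each dividing the next. The characteristic polynomial is their product, (x - 4)(x + 2)^2(x + 3)^2.

The rational canonical form is the block-diagonal matrix of companion matrices C(f_i):
R = [[0, -6, 0, 0, 0], [1, -5, 0, 0, 0], [0, 0, 0, 0, 24], [0, 0, 1, 0, 14], [0, 0, 0, 1, -1]].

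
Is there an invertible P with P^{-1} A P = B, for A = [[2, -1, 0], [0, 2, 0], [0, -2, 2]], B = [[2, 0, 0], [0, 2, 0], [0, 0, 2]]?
No.

Both have characteristic polynomial (x - 2)^3, but the minimal polynomial of A is (x - 2)^2 while the minimal polynomial of B is x - 2. The minimal polynomial is a similarity invariant, so A and B are not similar.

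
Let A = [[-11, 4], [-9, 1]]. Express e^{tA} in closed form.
A has Jordan form J = [[-5, 1], [0, -5]] with A = PJP^{-1}, so e^{tA} = P e^{tJ} P^{-1}.

For a Jordan block J_k(λ), e^{tJ_k(λ)} = e^{λt} · (I + tN + t^2 N^2/2! + ... + t^{k-1} N^{k-1}/(k-1)!) where N is the nilpotent superdiagonal part.

Assembling the blocks and conjugating back gives the entries of e^{tA} as shown above.

e^{tA} = [[(1 - 6*t)*e^{-5*t}, 4*t*e^{-5*t}], [-9*t*e^{-5*t}, (6*t + 1)*e^{-5*t}]]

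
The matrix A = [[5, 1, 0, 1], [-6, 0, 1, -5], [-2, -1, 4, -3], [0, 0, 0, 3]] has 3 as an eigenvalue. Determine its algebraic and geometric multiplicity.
algebraic multiplicity 4, geometric multiplicity 2

The characteristic polynomial is (x - 3)^4, so the factor x - 3 appears with exponent 4: the algebraic multiplicity is 4.

rank(A - 3I) = 2, so the eigenspace has dimension 4 - 2 = 2: the geometric multiplicity is 2.

Since 2 < 4, A is not diagonalizable.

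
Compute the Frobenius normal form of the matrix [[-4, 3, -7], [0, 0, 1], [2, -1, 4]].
R = [[0, 0, 2], [1, 0, 1], [0, 1, 0]]

The invariant factors of A (the non-unit diagonal entries of the Smith normal form of xI - A over ℚ[x]) are x^3 - x - 2, each dividing the next. The characteristic polynomial is their product, x^3 - x - 2.

The rational canonical form is the block-diagonal matrix of companion matrices C(f_i):
R = [[0, 0, 2], [1, 0, 1], [0, 1, 0]].

Note the characteristic polynomial does not split into linear factors over ℚ, so A has no Jordan form over ℚ; the rational canonical form exists over any field.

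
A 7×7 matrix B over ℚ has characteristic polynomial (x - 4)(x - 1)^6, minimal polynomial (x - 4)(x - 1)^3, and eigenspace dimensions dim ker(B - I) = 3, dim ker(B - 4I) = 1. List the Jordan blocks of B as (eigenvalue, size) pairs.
λ = 1: algebraic multiplicity 6 (exponent in χ_B), largest block size 3 (exponent in m_B), 3 blocks (geometric multiplicity). These force block sizes [3, 2, 1].
λ = 4: algebraic multiplicity 1 (exponent in χ_B), largest block size 1 (exponent in m_B), 1 block (geometric multiplicity). This forces block sizes [1].

Jordan blocks: (1, 3), (1, 2), (1, 1), (4, 1)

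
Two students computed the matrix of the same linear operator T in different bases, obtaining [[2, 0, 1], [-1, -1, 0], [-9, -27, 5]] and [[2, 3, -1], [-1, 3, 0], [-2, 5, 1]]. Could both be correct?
Two matrices over a field are similar if and only if they have the same invariant factors.

Both A and B have characteristic polynomial (x - 2)^3 and minimal polynomial (x - 2)^3. Computing further, both have invariant factors (x - 2)^3. Hence A and B are similar.

Yes.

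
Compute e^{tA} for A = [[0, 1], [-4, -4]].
e^{tA} = [[(2*t + 1)*e^{-2*t}, t*e^{-2*t}], [-4*t*e^{-2*t}, (1 - 2*t)*e^{-2*t}]]

A has Jordan form J = [[-2, 1], [0, -2]] with A = PJP^{-1}, so e^{tA} = P e^{tJ} P^{-1}.

For a Jordan block J_k(λ), e^{tJ_k(λ)} = e^{λt} · (I + tN + t^2 N^2/2! + ... + t^{k-1} N^{k-1}/(k-1)!) where N is the nilpotent superdiagonal part.

Assembling the blocks and conjugating back gives the entries of e^{tA} as shown above.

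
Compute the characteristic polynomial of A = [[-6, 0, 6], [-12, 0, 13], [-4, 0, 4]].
xI - A = [[x + 6, 0, -6], [12, x, -13], [4, 0, x - 4]].

Expanding det(xI - A) along the first row:
det(xI - A) = + (x + 6)·det([[x, -13], [0, x - 4]]) - (0)·det([[12, -13], [4, x - 4]]) + (-6)·det([[12, x], [4, 0]]).

Evaluating gives χ_A(x) = x^3 + 2x^2 = x^2(x + 2).

χ_A(x) = x^2(x + 2)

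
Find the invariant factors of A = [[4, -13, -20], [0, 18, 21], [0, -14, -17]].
(x - 4)^2(x + 3)

The Jordan structure of A has elementary divisors (x + 3), (x - 4)^2. Arranging the block sizes at each eigenvalue in decreasing order and taking row products gives the invariant factors.

Invariant factors (smallest first, each dividing the next): (x - 4)^2(x + 3).

Check: the last factor (x - 4)^2(x + 3) is the minimal polynomial, and the product (x - 4)^2(x + 3) is the characteristic polynomial.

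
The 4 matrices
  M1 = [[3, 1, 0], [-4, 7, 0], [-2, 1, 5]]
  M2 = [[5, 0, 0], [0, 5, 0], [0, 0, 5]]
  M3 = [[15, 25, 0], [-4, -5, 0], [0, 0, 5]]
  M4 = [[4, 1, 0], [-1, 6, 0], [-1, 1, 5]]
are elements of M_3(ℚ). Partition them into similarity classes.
Characteristic polynomials: χ_{M1} = (x - 5)^3, χ_{M2} = (x - 5)^3, χ_{M3} = (x - 5)^3, χ_{M4} = (x - 5)^3.

{M1, M3, M4}: invariant factors x - 5, (x - 5)^2.

{M2}: invariant factors x - 5, x - 5, x - 5.

Matrices are similar if and only if their invariant-factor lists agree; the partition into similarity classes is {M1, M3, M4}, {M2}.

2 classes: {M1, M3, M4}, {M2}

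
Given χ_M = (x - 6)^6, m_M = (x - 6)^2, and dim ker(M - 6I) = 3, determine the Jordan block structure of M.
λ = 6: algebraic multiplicity 6 (exponent in χ_M), largest block size 2 (exponent in m_M), 3 blocks (geometric multiplicity). These force block sizes [2, 2, 2].

Jordan blocks: (6, 2), (6, 2), (6, 2)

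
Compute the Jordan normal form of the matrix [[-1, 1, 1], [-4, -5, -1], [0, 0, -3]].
J = [[-3, 1, 0], [0, -3, 1], [0, 0, -3]]

The characteristic polynomial is det(xI - A) = (x + 3)^3, so the eigenvalues are -3 (algebraic multiplicity 3).

For λ = -3: rank(A + 3I) = 2, rank((A + 3I)^2) = 1, rank((A + 3I)^3) = 0. The eigenspace has dimension 3 - 2 = 1, so there is 1 Jordan block; the rank sequence gives block sizes [3].

Assembling the blocks gives the Jordan form J above.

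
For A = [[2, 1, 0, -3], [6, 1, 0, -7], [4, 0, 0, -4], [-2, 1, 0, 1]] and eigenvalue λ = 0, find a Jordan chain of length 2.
We seek v_1 ∈ ker(A^2) \ ker(A), then set v_{i+1} = A v_i.

One such chain is v_1 = [[0, 1, -1, 0]]^T, v_2 = [[1, 1, 0, 1]]^T. Check: A v_2 = [[0, 0, 0, 0]]^T = 0.

v_1 = [[0, 1, -1, 0]]^T, v_2 = [[1, 1, 0, 1]]^T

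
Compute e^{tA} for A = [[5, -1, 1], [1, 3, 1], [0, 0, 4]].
e^{tA} = [[(t + 1)*e^{4*t}, -t*e^{4*t}, t*e^{4*t}], [t*e^{4*t}, (1 - t)*e^{4*t}, t*e^{4*t}], [0, 0, e^{4*t}]]

A has Jordan form J = [[4, 1, 0], [0, 4, 0], [0, 0, 4]] with A = PJP^{-1}, so e^{tA} = P e^{tJ} P^{-1}.

For a Jordan block J_k(λ), e^{tJ_k(λ)} = e^{λt} · (I + tN + t^2 N^2/2! + ... + t^{k-1} N^{k-1}/(k-1)!) where N is the nilpotent superdiagonal part.

Assembling the blocks and conjugating back gives the entries of e^{tA} as shown above.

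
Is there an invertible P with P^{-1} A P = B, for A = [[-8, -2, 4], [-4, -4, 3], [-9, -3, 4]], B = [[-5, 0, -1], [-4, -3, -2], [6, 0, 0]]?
No.

Both have characteristic polynomial (x + 2)(x + 3)^2, but the minimal polynomial of A is (x + 2)(x + 3)^2 while the minimal polynomial of B is (x + 2)(x + 3). The minimal polynomial is a similarity invariant, so A and B are not similar.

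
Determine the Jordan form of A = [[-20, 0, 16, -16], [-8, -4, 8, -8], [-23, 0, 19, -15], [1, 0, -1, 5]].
J = [[-4, 0, 0, 0], [0, -4, 0, 0], [0, 0, 4, 1], [0, 0, 0, 4]]

The characteristic polynomial is det(xI - A) = (x - 4)^2(x + 4)^2, so the eigenvalues are -4 (algebraic multiplicity 2), 4 (algebraic multiplicity 2).

For λ = -4: rank(A + 4I) = 2. The eigenspace has dimension 4 - 2 = 2, so there are 2 Jordan blocks; the rank sequence gives block sizes [1, 1].

For λ = 4: rank(A - 4I) = 3, rank((A - 4I)^2) = 2. The eigenspace has dimension 4 - 3 = 1, so there is 1 Jordan block; the rank sequence gives block sizes [2].

Assembling the blocks gives the Jordan form J above.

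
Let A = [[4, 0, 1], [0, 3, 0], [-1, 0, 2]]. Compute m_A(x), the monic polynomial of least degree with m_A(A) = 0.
The characteristic polynomial factors as (x - 3)^3. The minimal polynomial is ∏(x - λ)^{k_λ} where k_λ is the size of the largest Jordan block at λ.

For λ = 3: rank(A - 3I) = 1, and the largest Jordan block has size 2 (the smallest k with rank((A - 3I)^k) = rank((A - 3I)^(k+1))).

So m_A(x) = (x - 3)^2.

m_A(x) = (x - 3)^2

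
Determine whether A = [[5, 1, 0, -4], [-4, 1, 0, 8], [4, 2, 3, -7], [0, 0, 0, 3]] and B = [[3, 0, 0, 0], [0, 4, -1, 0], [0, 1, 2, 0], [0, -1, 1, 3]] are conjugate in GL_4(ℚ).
Both have characteristic polynomial (x - 3)^4 and minimal polynomial (x - 3)^2. But rank(A - 3I) = 2 for A while rank(B - 3I) = 1 for B, so the number of Jordan blocks at λ = 3 differs. A and B are not similar.

No.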